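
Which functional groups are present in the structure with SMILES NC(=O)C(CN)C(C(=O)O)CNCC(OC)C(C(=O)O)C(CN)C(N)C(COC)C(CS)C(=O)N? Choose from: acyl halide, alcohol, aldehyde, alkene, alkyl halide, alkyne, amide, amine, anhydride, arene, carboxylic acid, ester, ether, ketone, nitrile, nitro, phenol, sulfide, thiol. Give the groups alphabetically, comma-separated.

Reading the structure from left to right:
  H2NCO: –C(=O)NH2: carbonyl C bonded to C and to N → amide (the N is not a separate amine).
  CH(CH2NH2): pendant –CH2NH2: N on sp³ C, no adjacent C=O → amine.
  CH(COOH): pendant –COOH: carbonyl C bonded to C and –OH → carboxylic acid.
  CH2NHCH2: C–N–C with sp³ carbons and no adjacent C=O → amine (secondary).
  CH(OCH3): pendant –OCH3: C–O–C with sp³ C, no adjacent C=O → ether.
  CH(COOH): pendant –COOH: carbonyl C bonded to C and –OH → carboxylic acid.
  CH(CH2NH2): pendant –CH2NH2: N on sp³ C, no adjacent C=O → amine.
  CH(NH2): –NH2 on an sp³ carbon with no adjacent C=O → amine.
  CH(CH2OCH3): pendant –CH2OCH3: C–O–C linkage → ether.
  CH(CH2SH): pendant –CH2SH → thiol.
  CONH2: –C(=O)NH2: carbonyl C bonded to C and to N → amide (the N is not a separate amine).

amide, amine, carboxylic acid, ether, thiol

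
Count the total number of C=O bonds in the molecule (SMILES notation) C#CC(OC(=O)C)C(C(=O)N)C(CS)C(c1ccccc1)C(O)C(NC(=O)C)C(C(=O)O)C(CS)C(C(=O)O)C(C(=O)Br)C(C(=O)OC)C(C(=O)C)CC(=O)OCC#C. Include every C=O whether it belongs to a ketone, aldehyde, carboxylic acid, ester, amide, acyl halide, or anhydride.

CH(OCOCH3): ester, 1 C=O (running total 1).
CH(CONH2): amide, 1 C=O (running total 2).
CH(NHCOCH3): amide, 1 C=O (running total 3).
CH(COOH): carboxylic acid, 1 C=O (running total 4).
CH(COOH): carboxylic acid, 1 C=O (running total 5).
CH(COBr): acyl halide, 1 C=O (running total 6).
CH(COOCH3): ester, 1 C=O (running total 7).
CH(COCH3): ketone, 1 C=O (running total 8).
CH2COOCH2: ester, 1 C=O (running total 9).

9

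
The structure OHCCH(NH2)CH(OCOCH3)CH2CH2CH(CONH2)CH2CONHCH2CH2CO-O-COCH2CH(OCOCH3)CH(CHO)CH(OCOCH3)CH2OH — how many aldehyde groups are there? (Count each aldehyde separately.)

Working along the chain:
  OHC: terminal –CHO: carbonyl C bonded to H and C → aldehyde.
  CH(NH2): –NH2 on an sp³ carbon with no adjacent C=O → amine.
  CH(OCOCH3): pendant –OC(=O)CH3: an acyloxy group → ester.
  CH(CONH2): pendant –CONH2: carbonyl C bonded to C and N → amide.
  CH2CONHCH2: –C(=O)–N– linkage → amide (the N is not an amine).
  CH2CO-O-COCH2: two acyl groups sharing one oxygen, –C(=O)–O–C(=O)– → anhydride.
  CH(OCOCH3): pendant –OC(=O)CH3: an acyloxy group → ester.
  CH(CHO): pendant –CHO: carbonyl C bonded to C and H → aldehyde.
  CH(OCOCH3): pendant –OC(=O)CH3: an acyloxy group → ester.
  CH2OH: –OH on an sp³ carbon → alcohol.
Aldehyde appears at: OHC, CH(CHO) → 2.

2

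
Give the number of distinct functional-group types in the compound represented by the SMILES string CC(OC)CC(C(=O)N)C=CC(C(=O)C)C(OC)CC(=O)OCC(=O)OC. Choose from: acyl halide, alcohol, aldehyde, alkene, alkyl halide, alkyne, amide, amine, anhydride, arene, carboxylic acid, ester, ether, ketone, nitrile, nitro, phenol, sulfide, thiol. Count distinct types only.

5

Taking each segment in turn:
  CH(OCH3): pendant –OCH3: C–O–C with sp³ C, no adjacent C=O → ether.
  CH(CONH2): pendant –CONH2: carbonyl C bonded to C and N → amide.
  CH=CH: C=C double bond → alkene.
  CH(COCH3): pendant –COCH3: carbonyl C bonded to two carbons → ketone.
  CH(OCH3): pendant –OCH3: C–O–C with sp³ C, no adjacent C=O → ether.
  CH2COOCH2: –C(=O)–O–C with C on the carbonyl side → ester.
  COOCH3: –C(=O)OCH3: carbonyl C bonded to C and to –OCH3 → ester (not ketone + ether).
Distinct types present: alkene, amide, ester, ether, ketone.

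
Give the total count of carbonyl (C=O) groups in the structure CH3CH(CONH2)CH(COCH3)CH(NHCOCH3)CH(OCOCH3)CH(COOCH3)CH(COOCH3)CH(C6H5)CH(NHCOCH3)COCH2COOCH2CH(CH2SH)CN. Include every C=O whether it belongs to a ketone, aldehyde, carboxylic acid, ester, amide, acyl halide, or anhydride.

CH(CONH2): amide, 1 C=O (running total 1).
CH(COCH3): ketone, 1 C=O (running total 2).
CH(NHCOCH3): amide, 1 C=O (running total 3).
CH(OCOCH3): ester, 1 C=O (running total 4).
CH(COOCH3): ester, 1 C=O (running total 5).
CH(COOCH3): ester, 1 C=O (running total 6).
CH(NHCOCH3): amide, 1 C=O (running total 7).
CO: ketone, 1 C=O (running total 8).
CH2COOCH2: ester, 1 C=O (running total 9).

9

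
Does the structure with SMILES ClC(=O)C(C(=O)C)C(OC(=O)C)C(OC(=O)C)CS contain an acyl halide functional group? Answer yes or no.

yes

Working along the chain:
  ClCO: –C(=O)Cl: carbonyl C bonded to C and to a halogen → acyl halide (not alkyl halide).
  CH(COCH3): pendant –COCH3: carbonyl C bonded to two carbons → ketone.
  CH(OCOCH3): pendant –OC(=O)CH3: an acyloxy group → ester.
  CH(OCOCH3): pendant –OC(=O)CH3: an acyloxy group → ester.
  CH2SH: –SH on an sp³ carbon → thiol.
The ClCO segment supplies the acyl halide: –C(=O)Cl: carbonyl C bonded to C and to a halogen → acyl halide (not alkyl halide).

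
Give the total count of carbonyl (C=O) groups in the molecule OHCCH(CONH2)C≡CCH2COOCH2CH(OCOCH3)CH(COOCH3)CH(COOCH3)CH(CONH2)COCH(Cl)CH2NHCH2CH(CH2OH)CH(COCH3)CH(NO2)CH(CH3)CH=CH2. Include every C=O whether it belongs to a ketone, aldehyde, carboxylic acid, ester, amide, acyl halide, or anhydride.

OHC: aldehyde, 1 C=O (running total 1).
CH(CONH2): amide, 1 C=O (running total 2).
CH2COOCH2: ester, 1 C=O (running total 3).
CH(OCOCH3): ester, 1 C=O (running total 4).
CH(COOCH3): ester, 1 C=O (running total 5).
CH(COOCH3): ester, 1 C=O (running total 6).
CH(CONH2): amide, 1 C=O (running total 7).
CO: ketone, 1 C=O (running total 8).
CH(COCH3): ketone, 1 C=O (running total 9).

9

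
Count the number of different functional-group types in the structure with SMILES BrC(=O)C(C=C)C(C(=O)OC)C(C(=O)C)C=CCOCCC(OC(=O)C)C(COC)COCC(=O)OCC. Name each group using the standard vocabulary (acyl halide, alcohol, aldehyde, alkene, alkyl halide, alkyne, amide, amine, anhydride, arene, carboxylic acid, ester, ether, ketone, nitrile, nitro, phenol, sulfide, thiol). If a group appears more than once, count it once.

–C(=O)Br: carbonyl C bonded to C and to a halogen → acyl halide (not alkyl halide).
pendant –CH=CH2: C=C double bond → alkene.
pendant –COOCH3: carbonyl C bonded to C and –OCH3 → ester.
pendant –COCH3: carbonyl C bonded to two carbons → ketone.
C=C double bond → alkene.
C–O–C with sp³ carbons on both sides and no adjacent C=O → ether.
pendant –OC(=O)CH3: an acyloxy group → ester.
pendant –CH2OCH3: C–O–C linkage → ether.
C–O–C with sp³ carbons on both sides and no adjacent C=O → ether.
–C(=O)OCH2CH3: carbonyl C bonded to C and to –OEt → ester.
Distinct types present: acyl halide, alkene, ester, ether, ketone.

5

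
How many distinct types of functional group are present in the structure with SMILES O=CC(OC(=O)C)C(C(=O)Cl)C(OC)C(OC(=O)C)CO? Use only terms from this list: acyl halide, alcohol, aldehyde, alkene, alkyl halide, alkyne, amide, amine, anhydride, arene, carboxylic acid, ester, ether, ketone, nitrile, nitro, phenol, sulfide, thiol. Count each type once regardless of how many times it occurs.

5

Reading the structure from left to right:
  OHC: terminal –CHO: carbonyl C bonded to H and C → aldehyde.
  CH(OCOCH3): pendant –OC(=O)CH3: an acyloxy group → ester.
  CH(COCl): pendant –C(=O)X: carbonyl C bonded to C and halogen → acyl halide.
  CH(OCH3): pendant –OCH3: C–O–C with sp³ C, no adjacent C=O → ether.
  CH(OCOCH3): pendant –OC(=O)CH3: an acyloxy group → ester.
  CH2OH: –OH on an sp³ carbon → alcohol.
Distinct types present: acyl halide, alcohol, aldehyde, ester, ether.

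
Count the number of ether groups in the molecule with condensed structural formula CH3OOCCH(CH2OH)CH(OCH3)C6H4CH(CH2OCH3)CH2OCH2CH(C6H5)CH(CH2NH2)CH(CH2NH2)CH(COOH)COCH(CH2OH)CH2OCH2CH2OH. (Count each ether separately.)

4

Working along the chain:
  CH3OOC: CH3O–C(=O)–: carbonyl C bonded to C and to –OCH3 → ester (not ketone + ether).
  CH(CH2OH): pendant –CH2OH on an sp³ backbone C → alcohol.
  CH(OCH3): pendant –OCH3: C–O–C with sp³ C, no adjacent C=O → ether.
  C6H4: para-disubstituted benzene ring → arene.
  CH(CH2OCH3): pendant –CH2OCH3: C–O–C linkage → ether.
  CH2OCH2: C–O–C with sp³ carbons on both sides and no adjacent C=O → ether.
  CH(C6H5): pendant –C6H5: benzene ring → arene.
  CH(CH2NH2): pendant –CH2NH2: N on sp³ C, no adjacent C=O → amine.
  CH(CH2NH2): pendant –CH2NH2: N on sp³ C, no adjacent C=O → amine.
  CH(COOH): pendant –COOH: carbonyl C bonded to C and –OH → carboxylic acid.
  CO: –C(=O)– with carbon on both sides → ketone.
  CH(CH2OH): pendant –CH2OH on an sp³ backbone C → alcohol.
  CH2OCH2: C–O–C with sp³ carbons on both sides and no adjacent C=O → ether.
  CH2OH: –OH on an sp³ carbon → alcohol.
Ether appears at: CH(OCH3), CH(CH2OCH3), CH2OCH2, CH2OCH2 → 4.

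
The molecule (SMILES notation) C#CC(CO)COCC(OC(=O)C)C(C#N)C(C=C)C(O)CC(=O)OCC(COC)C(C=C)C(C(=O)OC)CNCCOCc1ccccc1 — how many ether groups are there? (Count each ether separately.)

Reading the structure from left to right:
  HC≡C: C≡C triple bond → alkyne.
  CH(CH2OH): pendant –CH2OH on an sp³ backbone C → alcohol.
  CH2OCH2: C–O–C with sp³ carbons on both sides and no adjacent C=O → ether.
  CH(OCOCH3): pendant –OC(=O)CH3: an acyloxy group → ester.
  CH(CN): pendant –C≡N: nitrile.
  CH(CH=CH2): pendant –CH=CH2: C=C double bond → alkene.
  CH(OH): –OH on an sp³ carbon → alcohol (secondary).
  CH2COOCH2: –C(=O)–O–C with C on the carbonyl side → ester.
  CH(CH2OCH3): pendant –CH2OCH3: C–O–C linkage → ether.
  CH(CH=CH2): pendant –CH=CH2: C=C double bond → alkene.
  CH(COOCH3): pendant –COOCH3: carbonyl C bonded to C and –OCH3 → ester.
  CH2NHCH2: C–N–C with sp³ carbons and no adjacent C=O → amine (secondary).
  CH2OCH2: C–O–C with sp³ carbons on both sides and no adjacent C=O → ether.
  C6H5: –C6H5 phenyl ring → arene.
Ether appears at: CH2OCH2, CH(CH2OCH3), CH2OCH2 → 3.

3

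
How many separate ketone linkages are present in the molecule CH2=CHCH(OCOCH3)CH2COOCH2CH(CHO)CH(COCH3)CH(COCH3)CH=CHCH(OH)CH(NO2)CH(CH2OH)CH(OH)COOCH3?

Taking each segment in turn:
  CH2=CH: C=C double bond → alkene.
  CH(OCOCH3): pendant –OC(=O)CH3: an acyloxy group → ester.
  CH2COOCH2: –C(=O)–O–C with C on the carbonyl side → ester.
  CH(CHO): pendant –CHO: carbonyl C bonded to C and H → aldehyde.
  CH(COCH3): pendant –COCH3: carbonyl C bonded to two carbons → ketone.
  CH(COCH3): pendant –COCH3: carbonyl C bonded to two carbons → ketone.
  CH=CH: C=C double bond → alkene.
  CH(OH): –OH on an sp³ carbon → alcohol (secondary).
  CH(NO2): –NO2 on an sp³ carbon → nitro (the N=O is not a carbonyl).
  CH(CH2OH): pendant –CH2OH on an sp³ backbone C → alcohol.
  CH(OH): –OH on an sp³ carbon → alcohol (secondary).
  COOCH3: –C(=O)OCH3: carbonyl C bonded to C and to –OCH3 → ester (not ketone + ether).
Ketone appears at: CH(COCH3), CH(COCH3) → 2.

2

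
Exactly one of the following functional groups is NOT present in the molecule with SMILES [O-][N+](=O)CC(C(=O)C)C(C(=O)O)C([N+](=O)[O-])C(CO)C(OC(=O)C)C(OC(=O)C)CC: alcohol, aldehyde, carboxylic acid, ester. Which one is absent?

ester: present (CH(OCOCH3) — pendant –OC(=O)CH3: an acyloxy group → ester).
carboxylic acid: present (CH(COOH) — pendant –COOH: carbonyl C bonded to C and –OH → carboxylic acid).
alcohol: present (CH(CH2OH) — pendant –CH2OH on an sp³ backbone C → alcohol).
aldehyde: absent. In CH(COCH3), the carbonyl carbon is bonded to two carbons, so it is a ketone, not an aldehyde. In CH(COOH), the carbonyl carbon bears –OH, not –H, so it is a carboxylic acid.

aldehyde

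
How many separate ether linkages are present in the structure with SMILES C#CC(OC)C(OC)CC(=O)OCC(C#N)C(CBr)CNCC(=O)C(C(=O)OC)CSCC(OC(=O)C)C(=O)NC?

2

Working along the chain:
  HC≡C: C≡C triple bond → alkyne.
  CH(OCH3): pendant –OCH3: C–O–C with sp³ C, no adjacent C=O → ether.
  CH(OCH3): pendant –OCH3: C–O–C with sp³ C, no adjacent C=O → ether.
  CH2COOCH2: –C(=O)–O–C with C on the carbonyl side → ester.
  CH(CN): pendant –C≡N: nitrile.
  CH(CH2Br): pendant –CH2X: halogen on sp³ carbon → alkyl halide.
  CH2NHCH2: C–N–C with sp³ carbons and no adjacent C=O → amine (secondary).
  CO: –C(=O)– with carbon on both sides → ketone.
  CH(COOCH3): pendant –COOCH3: carbonyl C bonded to C and –OCH3 → ester.
  CH2SCH2: C–S–C linkage → sulfide (thioether).
  CH(OCOCH3): pendant –OC(=O)CH3: an acyloxy group → ester.
  CONHCH3: –C(=O)NHCH3: carbonyl C bonded to C and to N → amide (the N is not an amine).
Ether appears at: CH(OCH3), CH(OCH3) → 2.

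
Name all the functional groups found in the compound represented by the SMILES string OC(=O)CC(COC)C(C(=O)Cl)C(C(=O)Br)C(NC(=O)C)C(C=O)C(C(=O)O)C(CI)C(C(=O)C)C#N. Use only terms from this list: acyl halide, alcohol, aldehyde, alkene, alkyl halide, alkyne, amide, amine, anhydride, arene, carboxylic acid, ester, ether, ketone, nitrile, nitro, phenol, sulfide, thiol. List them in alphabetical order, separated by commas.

acyl halide, aldehyde, alkyl halide, amide, carboxylic acid, ether, ketone, nitrile

–COOH: carbonyl C bonded to –OH and C → carboxylic acid (the –OH is not a separate alcohol).
pendant –CH2OCH3: C–O–C linkage → ether.
pendant –C(=O)X: carbonyl C bonded to C and halogen → acyl halide.
pendant –C(=O)X: carbonyl C bonded to C and halogen → acyl halide.
pendant –NHC(=O)CH3: N bonded to a carbonyl → amide (not amine).
pendant –CHO: carbonyl C bonded to C and H → aldehyde.
pendant –COOH: carbonyl C bonded to C and –OH → carboxylic acid.
pendant –CH2X: halogen on sp³ carbon → alkyl halide.
pendant –COCH3: carbonyl C bonded to two carbons → ketone.
–C≡N: carbon triple-bonded to nitrogen → nitrile.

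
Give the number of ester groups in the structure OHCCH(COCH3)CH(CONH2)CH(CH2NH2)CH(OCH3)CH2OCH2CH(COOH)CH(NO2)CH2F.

Reading the structure from left to right:
  OHC: terminal –CHO: carbonyl C bonded to H and C → aldehyde.
  CH(COCH3): pendant –COCH3: carbonyl C bonded to two carbons → ketone.
  CH(CONH2): pendant –CONH2: carbonyl C bonded to C and N → amide.
  CH(CH2NH2): pendant –CH2NH2: N on sp³ C, no adjacent C=O → amine.
  CH(OCH3): pendant –OCH3: C–O–C with sp³ C, no adjacent C=O → ether.
  CH2OCH2: C–O–C with sp³ carbons on both sides and no adjacent C=O → ether.
  CH(COOH): pendant –COOH: carbonyl C bonded to C and –OH → carboxylic acid.
  CH(NO2): –NO2 on an sp³ carbon → nitro (the N=O is not a carbonyl).
  CH2F: halogen on an sp³ carbon → alkyl halide.
No segment is a ester: CH(COCH3) is ketone, not ester; CH(OCH3) is ether, not ester; CH2OCH2 is ether, not ester. → 0.

0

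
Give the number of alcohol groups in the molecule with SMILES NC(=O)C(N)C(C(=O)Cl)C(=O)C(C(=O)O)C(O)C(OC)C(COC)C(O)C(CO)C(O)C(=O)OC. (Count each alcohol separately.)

4

Reading the structure from left to right:
  H2NCO: –C(=O)NH2: carbonyl C bonded to C and to N → amide (the N is not a separate amine).
  CH(NH2): –NH2 on an sp³ carbon with no adjacent C=O → amine.
  CH(COCl): pendant –C(=O)X: carbonyl C bonded to C and halogen → acyl halide.
  CO: –C(=O)– with carbon on both sides → ketone.
  CH(COOH): pendant –COOH: carbonyl C bonded to C and –OH → carboxylic acid.
  CH(OH): –OH on an sp³ carbon → alcohol (secondary).
  CH(OCH3): pendant –OCH3: C–O–C with sp³ C, no adjacent C=O → ether.
  CH(CH2OCH3): pendant –CH2OCH3: C–O–C linkage → ether.
  CH(OH): –OH on an sp³ carbon → alcohol (secondary).
  CH(CH2OH): pendant –CH2OH on an sp³ backbone C → alcohol.
  CH(OH): –OH on an sp³ carbon → alcohol (secondary).
  COOCH3: –C(=O)OCH3: carbonyl C bonded to C and to –OCH3 → ester (not ketone + ether).
Alcohol appears at: CH(OH), CH(OH), CH(CH2OH), CH(OH) → 4.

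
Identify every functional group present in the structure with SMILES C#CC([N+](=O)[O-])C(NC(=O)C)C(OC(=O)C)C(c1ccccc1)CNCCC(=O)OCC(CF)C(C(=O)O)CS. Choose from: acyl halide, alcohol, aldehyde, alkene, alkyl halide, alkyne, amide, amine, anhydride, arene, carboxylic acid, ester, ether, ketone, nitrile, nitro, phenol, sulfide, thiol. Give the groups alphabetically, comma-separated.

Working along the chain:
  HC≡C: C≡C triple bond → alkyne.
  CH(NO2): –NO2 on an sp³ carbon → nitro (the N=O is not a carbonyl).
  CH(NHCOCH3): pendant –NHC(=O)CH3: N bonded to a carbonyl → amide (not amine).
  CH(OCOCH3): pendant –OC(=O)CH3: an acyloxy group → ester.
  CH(C6H5): pendant –C6H5: benzene ring → arene.
  CH2NHCH2: C–N–C with sp³ carbons and no adjacent C=O → amine (secondary).
  CH2COOCH2: –C(=O)–O–C with C on the carbonyl side → ester.
  CH(CH2F): pendant –CH2X: halogen on sp³ carbon → alkyl halide.
  CH(COOH): pendant –COOH: carbonyl C bonded to C and –OH → carboxylic acid.
  CH2SH: –SH on an sp³ carbon → thiol.

alkyl halide, alkyne, amide, amine, arene, carboxylic acid, ester, nitro, thiol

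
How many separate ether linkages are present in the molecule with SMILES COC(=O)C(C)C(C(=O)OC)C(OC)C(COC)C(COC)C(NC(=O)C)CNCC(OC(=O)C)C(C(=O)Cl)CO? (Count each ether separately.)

Taking each segment in turn:
  CH3OOC: CH3O–C(=O)–: carbonyl C bonded to C and to –OCH3 → ester (not ketone + ether).
  CH(COOCH3): pendant –COOCH3: carbonyl C bonded to C and –OCH3 → ester.
  CH(OCH3): pendant –OCH3: C–O–C with sp³ C, no adjacent C=O → ether.
  CH(CH2OCH3): pendant –CH2OCH3: C–O–C linkage → ether.
  CH(CH2OCH3): pendant –CH2OCH3: C–O–C linkage → ether.
  CH(NHCOCH3): pendant –NHC(=O)CH3: N bonded to a carbonyl → amide (not amine).
  CH2NHCH2: C–N–C with sp³ carbons and no adjacent C=O → amine (secondary).
  CH(OCOCH3): pendant –OC(=O)CH3: an acyloxy group → ester.
  CH(COCl): pendant –C(=O)X: carbonyl C bonded to C and halogen → acyl halide.
  CH2OH: –OH on an sp³ carbon → alcohol.
Ether appears at: CH(OCH3), CH(CH2OCH3), CH(CH2OCH3) → 3.

3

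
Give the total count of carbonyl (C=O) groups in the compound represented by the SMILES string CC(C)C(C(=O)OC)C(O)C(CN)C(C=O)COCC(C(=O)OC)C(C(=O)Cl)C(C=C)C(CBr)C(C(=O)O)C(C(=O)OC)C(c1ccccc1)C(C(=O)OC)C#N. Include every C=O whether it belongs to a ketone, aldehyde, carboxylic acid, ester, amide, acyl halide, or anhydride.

CH(COOCH3): ester, 1 C=O (running total 1).
CH(CHO): aldehyde, 1 C=O (running total 2).
CH(COOCH3): ester, 1 C=O (running total 3).
CH(COCl): acyl halide, 1 C=O (running total 4).
CH(COOH): carboxylic acid, 1 C=O (running total 5).
CH(COOCH3): ester, 1 C=O (running total 6).
CH(COOCH3): ester, 1 C=O (running total 7).

7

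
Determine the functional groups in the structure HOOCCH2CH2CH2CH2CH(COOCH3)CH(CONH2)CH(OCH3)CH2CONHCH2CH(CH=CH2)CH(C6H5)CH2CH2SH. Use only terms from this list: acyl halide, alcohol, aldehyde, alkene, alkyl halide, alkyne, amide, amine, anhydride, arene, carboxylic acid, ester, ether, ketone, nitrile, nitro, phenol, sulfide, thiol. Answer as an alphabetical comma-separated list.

Taking each segment in turn:
  HOOC: –COOH: carbonyl C bonded to –OH and C → carboxylic acid (the –OH is not a separate alcohol).
  CH(COOCH3): pendant –COOCH3: carbonyl C bonded to C and –OCH3 → ester.
  CH(CONH2): pendant –CONH2: carbonyl C bonded to C and N → amide.
  CH(OCH3): pendant –OCH3: C–O–C with sp³ C, no adjacent C=O → ether.
  CH2CONHCH2: –C(=O)–N– linkage → amide (the N is not an amine).
  CH(CH=CH2): pendant –CH=CH2: C=C double bond → alkene.
  CH(C6H5): pendant –C6H5: benzene ring → arene.
  CH2SH: –SH on an sp³ carbon → thiol.

alkene, amide, arene, carboxylic acid, ester, ether, thiol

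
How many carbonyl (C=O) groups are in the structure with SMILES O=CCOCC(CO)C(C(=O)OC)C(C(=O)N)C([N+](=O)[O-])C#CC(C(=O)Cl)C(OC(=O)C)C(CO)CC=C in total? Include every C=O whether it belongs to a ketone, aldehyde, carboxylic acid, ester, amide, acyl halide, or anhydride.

5

OHC: aldehyde, 1 C=O (running total 1).
CH(COOCH3): ester, 1 C=O (running total 2).
CH(CONH2): amide, 1 C=O (running total 3).
CH(COCl): acyl halide, 1 C=O (running total 4).
CH(OCOCH3): ester, 1 C=O (running total 5).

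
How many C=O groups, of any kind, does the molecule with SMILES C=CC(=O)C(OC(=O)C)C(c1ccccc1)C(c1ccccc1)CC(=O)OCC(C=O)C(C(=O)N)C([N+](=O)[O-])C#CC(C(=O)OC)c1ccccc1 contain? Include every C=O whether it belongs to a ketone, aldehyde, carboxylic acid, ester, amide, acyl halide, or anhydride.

6

CO: ketone, 1 C=O (running total 1).
CH(OCOCH3): ester, 1 C=O (running total 2).
CH2COOCH2: ester, 1 C=O (running total 3).
CH(CHO): aldehyde, 1 C=O (running total 4).
CH(CONH2): amide, 1 C=O (running total 5).
CH(COOCH3): ester, 1 C=O (running total 6).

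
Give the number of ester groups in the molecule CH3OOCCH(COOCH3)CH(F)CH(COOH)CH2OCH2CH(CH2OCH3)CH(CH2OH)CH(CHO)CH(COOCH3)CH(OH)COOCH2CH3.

Working along the chain:
  CH3OOC: CH3O–C(=O)–: carbonyl C bonded to C and to –OCH3 → ester (not ketone + ether).
  CH(COOCH3): pendant –COOCH3: carbonyl C bonded to C and –OCH3 → ester.
  CH(F): halogen on an sp³ carbon → alkyl halide.
  CH(COOH): pendant –COOH: carbonyl C bonded to C and –OH → carboxylic acid.
  CH2OCH2: C–O–C with sp³ carbons on both sides and no adjacent C=O → ether.
  CH(CH2OCH3): pendant –CH2OCH3: C–O–C linkage → ether.
  CH(CH2OH): pendant –CH2OH on an sp³ backbone C → alcohol.
  CH(CHO): pendant –CHO: carbonyl C bonded to C and H → aldehyde.
  CH(COOCH3): pendant –COOCH3: carbonyl C bonded to C and –OCH3 → ester.
  CH(OH): –OH on an sp³ carbon → alcohol (secondary).
  COOCH2CH3: –C(=O)OCH2CH3: carbonyl C bonded to C and to –OEt → ester.
Ester appears at: CH3OOC, CH(COOCH3), CH(COOCH3), COOCH2CH3 → 4.

4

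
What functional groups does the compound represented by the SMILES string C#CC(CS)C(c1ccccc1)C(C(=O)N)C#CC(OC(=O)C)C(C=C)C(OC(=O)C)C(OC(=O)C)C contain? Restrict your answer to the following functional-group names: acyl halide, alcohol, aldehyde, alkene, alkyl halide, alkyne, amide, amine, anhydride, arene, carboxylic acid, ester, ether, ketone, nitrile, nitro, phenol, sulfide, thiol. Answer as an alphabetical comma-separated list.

alkene, alkyne, amide, arene, ester, thiol

C≡C triple bond → alkyne.
pendant –CH2SH → thiol.
pendant –C6H5: benzene ring → arene.
pendant –CONH2: carbonyl C bonded to C and N → amide.
C≡C triple bond → alkyne.
pendant –OC(=O)CH3: an acyloxy group → ester.
pendant –CH=CH2: C=C double bond → alkene.
pendant –OC(=O)CH3: an acyloxy group → ester.
pendant –OC(=O)CH3: an acyloxy group → ester.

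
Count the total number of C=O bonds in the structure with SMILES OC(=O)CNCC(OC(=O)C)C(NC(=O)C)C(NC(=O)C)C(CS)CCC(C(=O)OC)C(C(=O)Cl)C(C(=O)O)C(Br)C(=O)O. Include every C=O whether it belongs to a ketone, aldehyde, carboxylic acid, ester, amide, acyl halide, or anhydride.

HOOC: carboxylic acid, 1 C=O (running total 1).
CH(OCOCH3): ester, 1 C=O (running total 2).
CH(NHCOCH3): amide, 1 C=O (running total 3).
CH(NHCOCH3): amide, 1 C=O (running total 4).
CH(COOCH3): ester, 1 C=O (running total 5).
CH(COCl): acyl halide, 1 C=O (running total 6).
CH(COOH): carboxylic acid, 1 C=O (running total 7).
COOH: carboxylic acid, 1 C=O (running total 8).

8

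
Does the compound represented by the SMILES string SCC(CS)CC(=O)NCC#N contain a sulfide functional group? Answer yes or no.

no

–SH on an sp³ carbon → thiol.
pendant –CH2SH → thiol.
–C(=O)–N– linkage → amide (the N is not an amine).
–C≡N: carbon triple-bonded to nitrogen → nitrile.
The groups actually present are: amide, nitrile, thiol.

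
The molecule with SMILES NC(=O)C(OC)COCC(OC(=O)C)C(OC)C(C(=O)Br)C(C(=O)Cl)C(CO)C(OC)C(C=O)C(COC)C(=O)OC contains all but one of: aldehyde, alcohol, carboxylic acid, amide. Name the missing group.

alcohol: present (CH(CH2OH) — pendant –CH2OH on an sp³ backbone C → alcohol).
aldehyde: present (CH(CHO) — pendant –CHO: carbonyl C bonded to C and H → aldehyde).
amide: present (H2NCO — –C(=O)NH2: carbonyl C bonded to C and to N → amide (the N is not a separate amine)).
carboxylic acid: absent. In each of CH(OCOCH3) and COOCH3, the acyl oxygen is bonded to carbon (–O–C), not to H, so this is an ester. In H2NCO, the carbonyl is bonded to nitrogen, not to –OH; that is an amide.

carboxylic acid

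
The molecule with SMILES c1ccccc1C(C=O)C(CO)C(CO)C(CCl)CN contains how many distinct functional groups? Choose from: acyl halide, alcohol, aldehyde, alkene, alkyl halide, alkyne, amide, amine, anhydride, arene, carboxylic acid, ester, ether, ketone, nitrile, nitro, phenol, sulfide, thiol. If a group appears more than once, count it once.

C6H5– phenyl ring → arene.
pendant –CHO: carbonyl C bonded to C and H → aldehyde.
pendant –CH2OH on an sp³ backbone C → alcohol.
pendant –CH2OH on an sp³ backbone C → alcohol.
pendant –CH2X: halogen on sp³ carbon → alkyl halide.
–NH2 on an sp³ carbon with no adjacent C=O → amine.
Distinct types present: alcohol, aldehyde, alkyl halide, amine, arene.

5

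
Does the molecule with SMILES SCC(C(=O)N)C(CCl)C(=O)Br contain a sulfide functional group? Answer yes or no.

no

Taking each segment in turn:
  HSCH2: –SH on an sp³ carbon → thiol.
  CH(CONH2): pendant –CONH2: carbonyl C bonded to C and N → amide.
  CH(CH2Cl): pendant –CH2X: halogen on sp³ carbon → alkyl halide.
  COBr: –C(=O)Br: carbonyl C bonded to C and to a halogen → acyl halide (not alkyl halide).
The groups actually present are: acyl halide, alkyl halide, amide, thiol.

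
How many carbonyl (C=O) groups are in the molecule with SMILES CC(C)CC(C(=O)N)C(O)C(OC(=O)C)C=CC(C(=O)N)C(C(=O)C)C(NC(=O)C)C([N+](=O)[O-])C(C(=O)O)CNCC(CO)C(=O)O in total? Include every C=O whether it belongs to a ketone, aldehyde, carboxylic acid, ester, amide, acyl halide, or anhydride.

CH(CONH2): amide, 1 C=O (running total 1).
CH(OCOCH3): ester, 1 C=O (running total 2).
CH(CONH2): amide, 1 C=O (running total 3).
CH(COCH3): ketone, 1 C=O (running total 4).
CH(NHCOCH3): amide, 1 C=O (running total 5).
CH(COOH): carboxylic acid, 1 C=O (running total 6).
COOH: carboxylic acid, 1 C=O (running total 7).

7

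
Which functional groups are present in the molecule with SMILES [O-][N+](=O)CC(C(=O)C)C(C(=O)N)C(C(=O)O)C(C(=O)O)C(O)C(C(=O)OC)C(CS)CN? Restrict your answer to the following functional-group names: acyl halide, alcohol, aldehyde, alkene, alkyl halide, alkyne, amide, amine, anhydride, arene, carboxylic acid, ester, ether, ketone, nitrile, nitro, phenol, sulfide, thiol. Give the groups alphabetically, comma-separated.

Reading the structure from left to right:
  O2NCH2: –NO2 on carbon → nitro group.
  CH(COCH3): pendant –COCH3: carbonyl C bonded to two carbons → ketone.
  CH(CONH2): pendant –CONH2: carbonyl C bonded to C and N → amide.
  CH(COOH): pendant –COOH: carbonyl C bonded to C and –OH → carboxylic acid.
  CH(COOH): pendant –COOH: carbonyl C bonded to C and –OH → carboxylic acid.
  CH(OH): –OH on an sp³ carbon → alcohol (secondary).
  CH(COOCH3): pendant –COOCH3: carbonyl C bonded to C and –OCH3 → ester.
  CH(CH2SH): pendant –CH2SH → thiol.
  CH2NH2: –NH2 on an sp³ carbon with no adjacent C=O → amine.

alcohol, amide, amine, carboxylic acid, ester, ketone, nitro, thiol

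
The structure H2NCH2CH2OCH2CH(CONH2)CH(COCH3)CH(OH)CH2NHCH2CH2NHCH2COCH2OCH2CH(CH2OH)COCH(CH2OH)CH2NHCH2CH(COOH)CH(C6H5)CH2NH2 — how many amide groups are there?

–NH2 on an sp³ carbon with no adjacent C=O → amine.
C–O–C with sp³ carbons on both sides and no adjacent C=O → ether.
pendant –CONH2: carbonyl C bonded to C and N → amide.
pendant –COCH3: carbonyl C bonded to two carbons → ketone.
–OH on an sp³ carbon → alcohol (secondary).
C–N–C with sp³ carbons and no adjacent C=O → amine (secondary).
C–N–C with sp³ carbons and no adjacent C=O → amine (secondary).
–C(=O)– with carbon on both sides → ketone.
C–O–C with sp³ carbons on both sides and no adjacent C=O → ether.
pendant –CH2OH on an sp³ backbone C → alcohol.
–C(=O)– with carbon on both sides → ketone.
pendant –CH2OH on an sp³ backbone C → alcohol.
C–N–C with sp³ carbons and no adjacent C=O → amine (secondary).
pendant –COOH: carbonyl C bonded to C and –OH → carboxylic acid.
pendant –C6H5: benzene ring → arene.
–NH2 on an sp³ carbon with no adjacent C=O → amine.
Amide appears at: CH(CONH2) → 1.

1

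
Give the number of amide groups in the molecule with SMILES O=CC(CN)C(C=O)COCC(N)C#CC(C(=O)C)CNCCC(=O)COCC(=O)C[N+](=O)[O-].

terminal –CHO: carbonyl C bonded to H and C → aldehyde.
pendant –CH2NH2: N on sp³ C, no adjacent C=O → amine.
pendant –CHO: carbonyl C bonded to C and H → aldehyde.
C–O–C with sp³ carbons on both sides and no adjacent C=O → ether.
–NH2 on an sp³ carbon with no adjacent C=O → amine.
C≡C triple bond → alkyne.
pendant –COCH3: carbonyl C bonded to two carbons → ketone.
C–N–C with sp³ carbons and no adjacent C=O → amine (secondary).
–C(=O)– with carbon on both sides → ketone.
C–O–C with sp³ carbons on both sides and no adjacent C=O → ether.
–C(=O)– with carbon on both sides → ketone.
–NO2 on carbon → nitro group.
No segment is a amide: CH(CH2NH2) is amine, not amide; CH(NH2) is amine, not amide; CH2NHCH2 is amine, not amide. → 0.

0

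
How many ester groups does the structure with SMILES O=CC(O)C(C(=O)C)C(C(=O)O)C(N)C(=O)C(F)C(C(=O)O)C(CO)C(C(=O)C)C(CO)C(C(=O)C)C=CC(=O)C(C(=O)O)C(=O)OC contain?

1

Working along the chain:
  OHC: terminal –CHO: carbonyl C bonded to H and C → aldehyde.
  CH(OH): –OH on an sp³ carbon → alcohol (secondary).
  CH(COCH3): pendant –COCH3: carbonyl C bonded to two carbons → ketone.
  CH(COOH): pendant –COOH: carbonyl C bonded to C and –OH → carboxylic acid.
  CH(NH2): –NH2 on an sp³ carbon with no adjacent C=O → amine.
  CO: –C(=O)– with carbon on both sides → ketone.
  CH(F): halogen on an sp³ carbon → alkyl halide.
  CH(COOH): pendant –COOH: carbonyl C bonded to C and –OH → carboxylic acid.
  CH(CH2OH): pendant –CH2OH on an sp³ backbone C → alcohol.
  CH(COCH3): pendant –COCH3: carbonyl C bonded to two carbons → ketone.
  CH(CH2OH): pendant –CH2OH on an sp³ backbone C → alcohol.
  CH(COCH3): pendant –COCH3: carbonyl C bonded to two carbons → ketone.
  CH=CH: C=C double bond → alkene.
  CO: –C(=O)– with carbon on both sides → ketone.
  CH(COOH): pendant –COOH: carbonyl C bonded to C and –OH → carboxylic acid.
  COOCH3: –C(=O)OCH3: carbonyl C bonded to C and to –OCH3 → ester (not ketone + ether).
Ester appears at: COOCH3 → 1.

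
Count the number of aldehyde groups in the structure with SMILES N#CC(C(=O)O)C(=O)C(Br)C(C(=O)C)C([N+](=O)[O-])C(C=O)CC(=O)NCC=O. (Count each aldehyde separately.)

Taking each segment in turn:
  N≡C: N≡C–: carbon triple-bonded to nitrogen → nitrile.
  CH(COOH): pendant –COOH: carbonyl C bonded to C and –OH → carboxylic acid.
  CO: –C(=O)– with carbon on both sides → ketone.
  CH(Br): halogen on an sp³ carbon → alkyl halide.
  CH(COCH3): pendant –COCH3: carbonyl C bonded to two carbons → ketone.
  CH(NO2): –NO2 on an sp³ carbon → nitro (the N=O is not a carbonyl).
  CH(CHO): pendant –CHO: carbonyl C bonded to C and H → aldehyde.
  CH2CONHCH2: –C(=O)–N– linkage → amide (the N is not an amine).
  CHO: terminal –CHO: carbonyl C bonded to H and C → aldehyde.
Aldehyde appears at: CH(CHO), CHO → 2.

2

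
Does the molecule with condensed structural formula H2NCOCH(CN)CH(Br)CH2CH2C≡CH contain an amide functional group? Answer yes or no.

Reading the structure from left to right:
  H2NCO: –C(=O)NH2: carbonyl C bonded to C and to N → amide (the N is not a separate amine).
  CH(CN): pendant –C≡N: nitrile.
  CH(Br): halogen on an sp³ carbon → alkyl halide.
  C≡CH: C≡C triple bond → alkyne.
The H2NCO segment supplies the amide: –C(=O)NH2: carbonyl C bonded to C and to N → amide (the N is not a separate amine).

yes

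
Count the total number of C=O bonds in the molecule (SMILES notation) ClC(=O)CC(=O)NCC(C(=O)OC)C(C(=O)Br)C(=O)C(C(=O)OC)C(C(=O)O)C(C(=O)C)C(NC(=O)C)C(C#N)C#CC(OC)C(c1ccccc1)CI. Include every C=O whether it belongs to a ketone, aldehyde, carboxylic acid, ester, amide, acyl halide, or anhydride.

9

ClCO: acyl halide, 1 C=O (running total 1).
CH2CONHCH2: amide, 1 C=O (running total 2).
CH(COOCH3): ester, 1 C=O (running total 3).
CH(COBr): acyl halide, 1 C=O (running total 4).
CO: ketone, 1 C=O (running total 5).
CH(COOCH3): ester, 1 C=O (running total 6).
CH(COOH): carboxylic acid, 1 C=O (running total 7).
CH(COCH3): ketone, 1 C=O (running total 8).
CH(NHCOCH3): amide, 1 C=O (running total 9).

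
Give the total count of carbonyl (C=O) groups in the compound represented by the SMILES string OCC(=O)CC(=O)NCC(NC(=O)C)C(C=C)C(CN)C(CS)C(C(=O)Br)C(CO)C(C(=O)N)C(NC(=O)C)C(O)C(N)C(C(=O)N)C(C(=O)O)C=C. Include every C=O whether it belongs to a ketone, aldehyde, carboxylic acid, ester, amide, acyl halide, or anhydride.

8

CO: ketone, 1 C=O (running total 1).
CH2CONHCH2: amide, 1 C=O (running total 2).
CH(NHCOCH3): amide, 1 C=O (running total 3).
CH(COBr): acyl halide, 1 C=O (running total 4).
CH(CONH2): amide, 1 C=O (running total 5).
CH(NHCOCH3): amide, 1 C=O (running total 6).
CH(CONH2): amide, 1 C=O (running total 7).
CH(COOH): carboxylic acid, 1 C=O (running total 8).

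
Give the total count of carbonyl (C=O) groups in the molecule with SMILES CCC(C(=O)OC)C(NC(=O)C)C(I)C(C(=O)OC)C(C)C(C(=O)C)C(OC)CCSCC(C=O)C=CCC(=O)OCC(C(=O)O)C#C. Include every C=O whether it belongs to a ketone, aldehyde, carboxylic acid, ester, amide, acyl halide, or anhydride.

CH(COOCH3): ester, 1 C=O (running total 1).
CH(NHCOCH3): amide, 1 C=O (running total 2).
CH(COOCH3): ester, 1 C=O (running total 3).
CH(COCH3): ketone, 1 C=O (running total 4).
CH(CHO): aldehyde, 1 C=O (running total 5).
CH2COOCH2: ester, 1 C=O (running total 6).
CH(COOH): carboxylic acid, 1 C=O (running total 7).

7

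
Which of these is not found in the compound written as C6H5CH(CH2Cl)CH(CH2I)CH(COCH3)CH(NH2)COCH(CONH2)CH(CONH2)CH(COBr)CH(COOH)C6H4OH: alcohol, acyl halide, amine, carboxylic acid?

alcohol

amine: present (CH(NH2) — –NH2 on an sp³ carbon with no adjacent C=O → amine).
carboxylic acid: present (CH(COOH) — pendant –COOH: carbonyl C bonded to C and –OH → carboxylic acid).
acyl halide: present (CH(COBr) — pendant –C(=O)X: carbonyl C bonded to C and halogen → acyl halide).
alcohol: absent. In CH(COOH), the –OH sits on a carbonyl carbon, making it part of a carboxylic acid, not an alcohol. In C6H4OH, the –OH is on an aromatic ring carbon; that is a phenol, not an alcohol.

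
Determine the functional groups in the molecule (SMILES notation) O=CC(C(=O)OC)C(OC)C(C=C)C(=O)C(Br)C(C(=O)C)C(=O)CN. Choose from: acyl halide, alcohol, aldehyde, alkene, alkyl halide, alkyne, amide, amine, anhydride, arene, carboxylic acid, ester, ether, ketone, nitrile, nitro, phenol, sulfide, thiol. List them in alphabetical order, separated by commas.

aldehyde, alkene, alkyl halide, amine, ester, ether, ketone

terminal –CHO: carbonyl C bonded to H and C → aldehyde.
pendant –COOCH3: carbonyl C bonded to C and –OCH3 → ester.
pendant –OCH3: C–O–C with sp³ C, no adjacent C=O → ether.
pendant –CH=CH2: C=C double bond → alkene.
–C(=O)– with carbon on both sides → ketone.
halogen on an sp³ carbon → alkyl halide.
pendant –COCH3: carbonyl C bonded to two carbons → ketone.
–C(=O)– with carbon on both sides → ketone.
–NH2 on an sp³ carbon with no adjacent C=O → amine.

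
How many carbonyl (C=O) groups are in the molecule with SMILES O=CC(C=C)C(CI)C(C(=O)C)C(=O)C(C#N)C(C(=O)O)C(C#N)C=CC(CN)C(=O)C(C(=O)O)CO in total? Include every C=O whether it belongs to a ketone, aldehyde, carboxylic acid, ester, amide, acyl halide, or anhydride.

OHC: aldehyde, 1 C=O (running total 1).
CH(COCH3): ketone, 1 C=O (running total 2).
CO: ketone, 1 C=O (running total 3).
CH(COOH): carboxylic acid, 1 C=O (running total 4).
CO: ketone, 1 C=O (running total 5).
CH(COOH): carboxylic acid, 1 C=O (running total 6).

6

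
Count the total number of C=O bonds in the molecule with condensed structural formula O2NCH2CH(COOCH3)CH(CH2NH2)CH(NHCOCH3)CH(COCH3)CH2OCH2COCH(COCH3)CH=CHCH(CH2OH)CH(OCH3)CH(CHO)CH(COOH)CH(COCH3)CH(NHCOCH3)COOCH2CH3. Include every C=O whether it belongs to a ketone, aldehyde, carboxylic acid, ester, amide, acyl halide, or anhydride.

CH(COOCH3): ester, 1 C=O (running total 1).
CH(NHCOCH3): amide, 1 C=O (running total 2).
CH(COCH3): ketone, 1 C=O (running total 3).
CO: ketone, 1 C=O (running total 4).
CH(COCH3): ketone, 1 C=O (running total 5).
CH(CHO): aldehyde, 1 C=O (running total 6).
CH(COOH): carboxylic acid, 1 C=O (running total 7).
CH(COCH3): ketone, 1 C=O (running total 8).
CH(NHCOCH3): amide, 1 C=O (running total 9).
COOCH2CH3: ester, 1 C=O (running total 10).

10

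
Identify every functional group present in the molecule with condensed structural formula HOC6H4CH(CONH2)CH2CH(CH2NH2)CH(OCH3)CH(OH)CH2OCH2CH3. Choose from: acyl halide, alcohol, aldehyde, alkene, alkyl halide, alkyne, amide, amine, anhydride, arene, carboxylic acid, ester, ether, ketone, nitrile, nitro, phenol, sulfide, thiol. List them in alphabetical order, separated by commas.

–OH attached directly to an aromatic ring → phenol (not alcohol); the ring itself is an arene.
pendant –CONH2: carbonyl C bonded to C and N → amide.
pendant –CH2NH2: N on sp³ C, no adjacent C=O → amine.
pendant –OCH3: C–O–C with sp³ C, no adjacent C=O → ether.
–OH on an sp³ carbon → alcohol (secondary).
C–O–C with sp³ carbons on both sides and no adjacent C=O → ether.

alcohol, amide, amine, arene, ether, phenol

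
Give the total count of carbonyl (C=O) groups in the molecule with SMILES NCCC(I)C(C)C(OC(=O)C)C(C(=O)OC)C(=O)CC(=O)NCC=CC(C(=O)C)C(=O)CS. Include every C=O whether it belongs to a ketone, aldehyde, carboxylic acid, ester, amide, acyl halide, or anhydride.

6

CH(OCOCH3): ester, 1 C=O (running total 1).
CH(COOCH3): ester, 1 C=O (running total 2).
CO: ketone, 1 C=O (running total 3).
CH2CONHCH2: amide, 1 C=O (running total 4).
CH(COCH3): ketone, 1 C=O (running total 5).
CO: ketone, 1 C=O (running total 6).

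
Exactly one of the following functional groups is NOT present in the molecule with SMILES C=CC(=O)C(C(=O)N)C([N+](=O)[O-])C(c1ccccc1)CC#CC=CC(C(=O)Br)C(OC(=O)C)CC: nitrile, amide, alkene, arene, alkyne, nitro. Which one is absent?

nitrile

alkyne: present (C≡C — C≡C triple bond → alkyne).
alkene: present (CH2=CH — C=C double bond → alkene).
nitro: present (CH(NO2) — –NO2 on an sp³ carbon → nitro (the N=O is not a carbonyl)).
arene: present (CH(C6H5) — pendant –C6H5: benzene ring → arene).
amide: present (CH(CONH2) — pendant –CONH2: carbonyl C bonded to C and N → amide).
nitrile: absent. In C≡C, the triple bond is C≡C, not C≡N.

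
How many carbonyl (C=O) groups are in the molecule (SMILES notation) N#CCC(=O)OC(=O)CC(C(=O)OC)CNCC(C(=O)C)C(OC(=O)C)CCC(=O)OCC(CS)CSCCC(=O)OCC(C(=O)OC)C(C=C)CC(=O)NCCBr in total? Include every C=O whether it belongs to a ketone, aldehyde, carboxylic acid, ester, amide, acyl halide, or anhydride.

9

CH2CO-O-COCH2: anhydride, 2 C=O (running total 2).
CH(COOCH3): ester, 1 C=O (running total 3).
CH(COCH3): ketone, 1 C=O (running total 4).
CH(OCOCH3): ester, 1 C=O (running total 5).
CH2COOCH2: ester, 1 C=O (running total 6).
CH2COOCH2: ester, 1 C=O (running total 7).
CH(COOCH3): ester, 1 C=O (running total 8).
CH2CONHCH2: amide, 1 C=O (running total 9).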